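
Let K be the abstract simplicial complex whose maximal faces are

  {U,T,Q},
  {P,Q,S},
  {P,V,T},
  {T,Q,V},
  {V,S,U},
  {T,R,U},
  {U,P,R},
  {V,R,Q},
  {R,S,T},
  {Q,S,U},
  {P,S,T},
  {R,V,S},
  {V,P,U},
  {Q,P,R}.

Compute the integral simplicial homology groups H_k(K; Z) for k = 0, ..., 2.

H_0 ≅ Z,  H_1 ≅ Z^2,  H_2 ≅ Z.

Fix the vertex order P < Q < R < S < T < U < V and write every simplex with vertices in increasing order. Then dim K = 2 and the simplices of K are:

  0-simplices (7): P, Q, R, S, T, U, V
  1-simplices (21): PQ, PR, PS, PT, PU, PV, QR, QS, QT, QU, QV, RS, RT, RU, RV, ST, SU, SV, TU, TV, UV
  2-simplices (14): PQR, PQS, PRU, PST, PTV, PUV, QRV, QSU, QTU, QTV, RST, RSV, RTU, SUV

giving chain groups C_0 ≅ Z^7, C_1 ≅ Z^21, C_2 ≅ Z^14.

Boundary ∂_1: C_1 → C_0 maps an edge to its endpoints' difference, ∂[p,q] = q − p. For instance
  ∂QR = R − Q.
The 7×21 boundary matrix has rank 6 and Smith normal form diag(1,1,1,1,1,1).

The boundary map ∂_2: C_2 → C_1 sends each 2-simplex [p,q,r] to [q,r] − [p,r] + [p,q]. For instance
  ∂QRV = RV − QV + QR,
  ∂RTU = TU − RU + RT.
The 21×14 boundary matrix has rank 13 and Smith normal form diag(1,1,1,1,1,1,1,1,1,1,1,1,1).

Computing H_k = (kernel of ∂_k) / (image of ∂_{k+1}):

  H_0: rank C_0 − rank ∂_1 = 7 − 6 = 1, and the invariant factors of ∂_1 are all 1, so H_0 = Z.
  H_1: rank ker ∂_1 − rank ∂_2 = (21 − 6) − 13 = 2, and the invariant factors of ∂_2 are all 1, so H_1 = Z^2.
  H_2: rank ker ∂_2 − rank ∂_3 = (14 − 13) − 0 = 1, and there is no ∂_3, so H_2 = Z.

As a check, the Euler characteristic is 7 − 21 + 14 = 0, which agrees with 1 − 2 + 1 = 0.
(K is a triangulation of the torus T^2.)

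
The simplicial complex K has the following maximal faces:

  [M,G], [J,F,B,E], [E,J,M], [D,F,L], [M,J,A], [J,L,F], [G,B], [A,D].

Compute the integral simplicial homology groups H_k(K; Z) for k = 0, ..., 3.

Take the total order A < B < D < E < F < G < J < L < M on the vertex set. Then K (dimension 3) consists of the simplices:

  0-simplices (9): A, B, D, E, F, G, J, L, M
  1-simplices (17): AD, AJ, AM, BE, BF, BG, BJ, DF, DL, EF, EJ, EM, FJ, FL, GM, JL, JM
  2-simplices (8): AJM, BEF, BEJ, BFJ, DFL, EFJ, EJM, FJL
  3-simplices (1): BEFJ

so the chain groups are C_0 ≅ Z^9, C_1 ≅ Z^17, C_2 ≅ Z^8, C_3 ≅ Z^1.

The boundary map ∂_1: C_1 → C_0 sends each edge [p,q] (with p < q) to q − p.
The resulting 9×17 matrix has rank 8, and its Smith normal form has invariant factors (1,1,1,1,1,1,1,1).

The boundary map ∂_2: C_2 → C_1 maps a triangle to the signed sum of its edges. For instance
  ∂EFJ = FJ − EJ + EF,
  ∂EJM = JM − EM + EJ.
The resulting 17×8 matrix has rank 7, and its Smith normal form has invariant factors (1,1,1,1,1,1,1).

∂_3: C_3 → C_2 sends each 3-simplex σ to the alternating sum Σ_i (−1)^i (σ with its i-th vertex removed). For instance
  ∂BEFJ = EFJ − BFJ + BEJ − BEF.
This gives a 8×1 integer matrix of rank 1; reducing to Smith normal form yields diagonal entries (1).

From H_k ≅ ker(∂_k) / im(∂_{k+1}) we obtain:

  H_0: rank C_0 − rank ∂_1 = 9 − 8 = 1, and the invariant factors of ∂_1 are all 1, so H_0 = Z.
  H_1: rank ker ∂_1 − rank ∂_2 = (17 − 8) − 7 = 2, and the invariant factors of ∂_2 are all 1, so H_1 = Z^2.
  H_2: rank ker ∂_2 − rank ∂_3 = (8 − 7) − 1 = 0, and the invariant factors of ∂_3 are all 1, so H_2 = 0.
  H_3: rank ker ∂_3 − rank ∂_4 = (1 − 1) − 0 = 0, and there is no ∂_4, so H_3 = 0.

H_0 ≅ Z,  H_1 ≅ Z^2,  H_2 = 0,  H_3 = 0.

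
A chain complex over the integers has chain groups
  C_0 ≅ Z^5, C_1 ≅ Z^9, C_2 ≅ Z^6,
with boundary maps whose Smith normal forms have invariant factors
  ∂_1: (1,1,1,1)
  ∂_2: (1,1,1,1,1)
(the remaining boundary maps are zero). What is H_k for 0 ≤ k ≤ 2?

H_0: b_0 = 5 − 0 − 4 = 1; torsion from ∂_1 factors > 1: none. So H_0 = Z.
H_1: b_1 = 9 − 4 − 5 = 0; torsion from ∂_2 factors > 1: none. So H_1 = 0.
H_2: b_2 = 6 − 5 − 0 = 1; torsion from ∂_3 factors > 1: none. So H_2 = Z.

H_0 = Z,  H_1 = 0,  H_2 = Z.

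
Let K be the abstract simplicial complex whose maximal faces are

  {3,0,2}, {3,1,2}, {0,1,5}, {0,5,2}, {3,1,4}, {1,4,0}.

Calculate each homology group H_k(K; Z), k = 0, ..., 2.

H_0 = Z,  H_1 = Z,  H_2 = 0.

We work with the vertex ordering 0 < 1 < 2 < 3 < 4 < 5. The simplices of K, each written with vertices in increasing order, are:

  0-simplices (6): [0], [1], [2], [3], [4], [5]
  1-simplices (12): [0,1], [0,2], [0,3], [0,4], [0,5], [1,2], [1,3], [1,4], [1,5], [2,3], [2,5], [3,4]
  2-simplices (6): [0,1,4], [0,1,5], [0,2,3], [0,2,5], [1,2,3], [1,3,4]

so the chain groups are C_0 ≅ Z^6, C_1 ≅ Z^12, C_2 ≅ Z^6.

∂_1: C_1 → C_0 sends each edge [p,q] (with p < q) to q − p. For instance
  ∂[1,5] = [5] − [1].
This gives a 6×12 integer matrix of rank 5; reducing to Smith normal form yields diagonal entries (1,1,1,1,1).

∂_2: C_2 → C_1 sends each 2-simplex [p,q,r] to [q,r] − [p,r] + [p,q]. For instance
  ∂[1,2,3] = [2,3] − [1,3] + [1,2],
  ∂[0,2,3] = [2,3] − [0,3] + [0,2].
This gives a 12×6 integer matrix of rank 6; reducing to Smith normal form yields diagonal entries (1,1,1,1,1,1).

Now H_k = ker ∂_k / im ∂_{k+1}, so:

  H_0: rank C_0 − rank ∂_1 = 6 − 5 = 1, and the invariant factors of ∂_1 are all 1, so H_0 = Z.
  H_1: rank ker ∂_1 − rank ∂_2 = (12 − 5) − 6 = 1, and the invariant factors of ∂_2 are all 1, so H_1 = Z.
  H_2: rank ker ∂_2 − rank ∂_3 = (6 − 6) − 0 = 0, and there is no ∂_3, so H_2 = 0.

(K is a triangulation of the cylinder S^1 x I.)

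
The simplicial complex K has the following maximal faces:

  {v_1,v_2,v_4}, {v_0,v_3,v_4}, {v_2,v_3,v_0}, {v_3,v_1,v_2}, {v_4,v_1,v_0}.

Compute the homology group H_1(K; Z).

Fix the vertex order v_0 < v_1 < v_2 < v_3 < v_4 and write every simplex with vertices in increasing order. Then dim K = 2 and the simplices of K are:

  0-simplices (5): [v_0], [v_1], [v_2], [v_3], [v_4]
  1-simplices (10): [v_0,v_1], [v_0,v_2], [v_0,v_3], [v_0,v_4], [v_1,v_2], [v_1,v_3], [v_1,v_4], [v_2,v_3], [v_2,v_4], [v_3,v_4]
  2-simplices (5): [v_0,v_1,v_4], [v_0,v_2,v_3], [v_0,v_3,v_4], [v_1,v_2,v_3], [v_1,v_2,v_4]

giving chain groups C_0 ≅ Z^5, C_1 ≅ Z^10, C_2 ≅ Z^5.

The boundary map ∂_1: C_1 → C_0 maps an edge to its endpoints' difference, ∂[p,q] = q − p.
The resulting 5×10 matrix has rank 4, and its Smith normal form has invariant factors (1,1,1,1).

∂_2: C_2 → C_1 acts by ∂[p,q,r] = [q,r] − [p,r] + [p,q]. For instance
  ∂[v_1,v_2,v_3] = [v_2,v_3] − [v_1,v_3] + [v_1,v_2],
  ∂[v_1,v_2,v_4] = [v_2,v_4] − [v_1,v_4] + [v_1,v_2].
The resulting 10×5 matrix has rank 5, and its Smith normal form has invariant factors (1,1,1,1,1).

From H_k ≅ ker(∂_k) / im(∂_{k+1}) we obtain:

  H_1: rank ker ∂_1 − rank ∂_2 = (10 − 4) − 5 = 1, and the invariant factors of ∂_2 are all 1, so H_1 = Z.

(K is a triangulation of the Möbius band.)

H_1 ≅ Z.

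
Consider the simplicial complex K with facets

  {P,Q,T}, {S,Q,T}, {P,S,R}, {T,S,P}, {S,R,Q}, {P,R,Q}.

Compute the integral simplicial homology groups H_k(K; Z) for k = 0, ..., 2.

Take the total order P < Q < R < S < T on the vertex set. Then K (dimension 2) consists of the simplices:

  0-simplices (5): P, Q, R, S, T
  1-simplices (9): PQ, PR, PS, PT, QR, QS, QT, RS, ST
  2-simplices (6): PQR, PQT, PRS, PST, QRS, QST

Hence C_0 ≅ Z^5, C_1 ≅ Z^9, C_2 ≅ Z^6.

Boundary ∂_1: C_1 → C_0 is given by ∂[p,q] = [q] − [p]. For instance
  ∂PS = S − P.
This gives a 5×9 integer matrix of rank 4; reducing to Smith normal form yields diagonal entries (1,1,1,1).

∂_2: C_2 → C_1 acts by ∂[p,q,r] = [q,r] − [p,r] + [p,q]. For instance
  ∂PQR = QR − PR + PQ,
  ∂PRS = RS − PS + PR.
This gives a 9×6 integer matrix of rank 5; reducing to Smith normal form yields diagonal entries (1,1,1,1,1).

Now H_k = ker ∂_k / im ∂_{k+1}, so:

  H_0: rank C_0 − rank ∂_1 = 5 − 4 = 1, and the invariant factors of ∂_1 are all 1, so H_0 = Z.
  H_1: rank ker ∂_1 − rank ∂_2 = (9 − 4) − 5 = 0, and the invariant factors of ∂_2 are all 1, so H_1 = 0.
  H_2: rank ker ∂_2 − rank ∂_3 = (6 − 5) − 0 = 1, and there is no ∂_3, so H_2 = Z.

As a check, the Euler characteristic is 5 − 9 + 6 = 2, which agrees with 1 − 0 + 1 = 2.

H_0 ≅ Z,  H_1 = 0,  H_2 ≅ Z.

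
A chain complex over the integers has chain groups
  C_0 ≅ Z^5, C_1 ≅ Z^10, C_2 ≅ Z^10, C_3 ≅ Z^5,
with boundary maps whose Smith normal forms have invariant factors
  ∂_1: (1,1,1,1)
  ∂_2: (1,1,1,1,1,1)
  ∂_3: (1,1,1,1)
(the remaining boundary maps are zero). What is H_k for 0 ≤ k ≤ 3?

H_0 = Z,  H_1 = 0,  H_2 = 0,  H_3 = Z.

H_0: b_0 = 5 − 0 − 4 = 1; torsion from ∂_1 factors > 1: none. So H_0 = Z.
H_1: b_1 = 10 − 4 − 6 = 0; torsion from ∂_2 factors > 1: none. So H_1 = 0.
H_2: b_2 = 10 − 6 − 4 = 0; torsion from ∂_3 factors > 1: none. So H_2 = 0.
H_3: b_3 = 5 − 4 − 0 = 1; torsion from ∂_4 factors > 1: none. So H_3 = Z.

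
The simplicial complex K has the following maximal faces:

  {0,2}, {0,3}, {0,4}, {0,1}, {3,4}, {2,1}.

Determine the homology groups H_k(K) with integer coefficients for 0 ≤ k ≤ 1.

Order the vertices as 0 < 1 < 2 < 3 < 4. Listing each simplex with vertices in this order, K has dimension 1 with simplices:

  0-simplices (5): [0], [1], [2], [3], [4]
  1-simplices (6): [0,1], [0,2], [0,3], [0,4], [1,2], [3,4]

giving chain groups C_0 ≅ Z^5, C_1 ≅ Z^6.

∂_1: C_1 → C_0 sends each edge [p,q] (with p < q) to q − p.
The 5×6 boundary matrix has rank 4 and Smith normal form diag(1,1,1,1).

From H_k ≅ ker(∂_k) / im(∂_{k+1}) we obtain:

  H_0: rank C_0 − rank ∂_1 = 5 − 4 = 1, and the invariant factors of ∂_1 are all 1, so H_0 ≅ Z.
  H_1: rank ker ∂_1 − rank ∂_2 = (6 − 4) − 0 = 2, and there is no ∂_2, so H_1 ≅ Z^2.

(K is a triangulation of a wedge of 2 circles.)

H_0 ≅ Z,  H_1 ≅ Z^2.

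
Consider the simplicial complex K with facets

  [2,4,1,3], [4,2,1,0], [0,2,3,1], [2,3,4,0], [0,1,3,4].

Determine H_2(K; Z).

H_2 = 0.

K has 5 vertices, 10 edges, 10 triangles, 5 3-simplices.
rank ∂_2 = 6, rank ∂_3 = 4 ⇒ b_2 = 10 − 6 − 4 = 0; all invariant factors of ∂_3 are 1 so no torsion. So H_2 ≅ 0.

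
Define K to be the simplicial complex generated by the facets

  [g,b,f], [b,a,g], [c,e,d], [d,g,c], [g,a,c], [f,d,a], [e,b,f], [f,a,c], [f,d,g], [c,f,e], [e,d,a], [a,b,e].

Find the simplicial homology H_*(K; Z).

Order the vertices as a < b < c < d < e < f < g. Listing each simplex with vertices in this order, K has dimension 2 with simplices:

  0-simplices (7): a, b, c, d, e, f, g
  1-simplices (18): ab, ac, ad, ae, af, ag, be, bf, bg, cd, ce, cf, cg, de, df, dg, ef, fg
  2-simplices (12): abe, abg, acf, acg, ade, adf, bef, bfg, cde, cdg, cef, dfg

so the chain groups are C_0 ≅ Z^7, C_1 ≅ Z^18, C_2 ≅ Z^12.

The boundary map ∂_1: C_1 → C_0 sends each edge [p,q] (with p < q) to q − p. For instance
  ∂fg = g − f.
The 7×18 boundary matrix has rank 6 and Smith normal form diag(1,1,1,1,1,1).

The boundary map ∂_2: C_2 → C_1 acts by ∂[p,q,r] = [q,r] − [p,r] + [p,q]. For instance
  ∂cde = de − ce + cd,
  ∂bfg = fg − bg + bf.
The 18×12 boundary matrix has rank 12 and Smith normal form diag(1,1,1,1,1,1,1,1,1,1,1,2).

From H_k ≅ ker(∂_k) / im(∂_{k+1}) we obtain:

  H_0: rank C_0 − rank ∂_1 = 7 − 6 = 1, and the invariant factors of ∂_1 are all 1, so H_0 ≅ Z.
  H_1: rank ker ∂_1 − rank ∂_2 = (18 − 6) − 12 = 0, and ∂_2 has invariant factor 2 > 1, so H_1 ≅ Z/2.
  H_2: rank ker ∂_2 − rank ∂_3 = (12 − 12) − 0 = 0, and there is no ∂_3, so H_2 ≅ 0.

As a check, the Euler characteristic is 7 − 18 + 12 = 1, which agrees with 1 − 0 + 0 = 1.

H_0 = Z,  H_1 = Z/2,  H_2 = 0.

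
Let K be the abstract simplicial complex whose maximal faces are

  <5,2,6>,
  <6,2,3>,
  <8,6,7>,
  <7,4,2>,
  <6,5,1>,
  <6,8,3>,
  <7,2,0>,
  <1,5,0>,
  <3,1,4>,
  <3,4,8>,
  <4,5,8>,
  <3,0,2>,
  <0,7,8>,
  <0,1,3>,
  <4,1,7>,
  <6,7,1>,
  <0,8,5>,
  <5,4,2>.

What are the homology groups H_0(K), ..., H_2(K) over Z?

H_0 ≅ Z,  H_1 ≅ Z^2,  H_2 ≅ Z.

Order the vertices as 0 < 1 < 2 < 3 < 4 < 5 < 6 < 7 < 8. Listing each simplex with vertices in this order, K has dimension 2 with simplices:

  0-simplices (9): [0], [1], [2], [3], [4], [5], [6], [7], [8]
  1-simplices (27): (27 of them)
  2-simplices (18): [0,1,3], [0,1,5], [0,2,3], [0,2,7], [0,5,8], [0,7,8], [1,3,4], [1,4,7], [1,5,6], [1,6,7], [2,3,6], [2,4,5], [2,4,7], [2,5,6], [3,4,8], [3,6,8], [4,5,8], [6,7,8]

so the chain groups are C_0 ≅ Z^9, C_1 ≅ Z^27, C_2 ≅ Z^18.

∂_1: C_1 → C_0 maps an edge to its endpoints' difference, ∂[p,q] = q − p. For instance
  ∂[0,1] = [1] − [0].
As a 9×27 matrix over Z this has rank 8, with invariant factors (1,1,1,1,1,1,1,1).

The boundary map ∂_2: C_2 → C_1 acts by ∂[p,q,r] = [q,r] − [p,r] + [p,q]. For instance
  ∂[1,3,4] = [3,4] − [1,4] + [1,3],
  ∂[0,7,8] = [7,8] − [0,8] + [0,7].
This gives a 27×18 integer matrix of rank 17; reducing to Smith normal form yields diagonal entries (1,1,1,1,1,1,1,1,1,1,1,1,1,1,1,1,1).

Computing H_k = (kernel of ∂_k) / (image of ∂_{k+1}):

  H_0: rank C_0 − rank ∂_1 = 9 − 8 = 1, and the invariant factors of ∂_1 are all 1, so H_0 ≅ Z.
  H_1: rank ker ∂_1 − rank ∂_2 = (27 − 8) − 17 = 2, and the invariant factors of ∂_2 are all 1, so H_1 ≅ Z^2.
  H_2: rank ker ∂_2 − rank ∂_3 = (18 − 17) − 0 = 1, and there is no ∂_3, so H_2 ≅ Z.

As a check, the Euler characteristic is 9 − 27 + 18 = 0, which agrees with 1 − 2 + 1 = 0.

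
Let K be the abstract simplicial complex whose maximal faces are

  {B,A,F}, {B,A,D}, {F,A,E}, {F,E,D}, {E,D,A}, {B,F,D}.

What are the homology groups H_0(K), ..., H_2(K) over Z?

Order the vertices as A < B < D < E < F. Listing each simplex with vertices in this order, K has dimension 2 with simplices:

  0-simplices (5): A, B, D, E, F
  1-simplices (9): AB, AD, AE, AF, BD, BF, DE, DF, EF
  2-simplices (6): ABD, ABF, ADE, AEF, BDF, DEF

Hence C_0 ≅ Z^5, C_1 ≅ Z^9, C_2 ≅ Z^6.

Boundary ∂_1: C_1 → C_0 sends each edge [p,q] (with p < q) to q − p.
The resulting 5×9 matrix has rank 4, and its Smith normal form has invariant factors (1,1,1,1).

Boundary ∂_2: C_2 → C_1 acts by ∂[p,q,r] = [q,r] − [p,r] + [p,q]. For instance
  ∂ADE = DE − AE + AD,
  ∂BDF = DF − BF + BD.
The resulting 9×6 matrix has rank 5, and its Smith normal form has invariant factors (1,1,1,1,1).

Computing H_k = (kernel of ∂_k) / (image of ∂_{k+1}):

  H_0: rank C_0 − rank ∂_1 = 5 − 4 = 1, and the invariant factors of ∂_1 are all 1, so H_0 ≅ Z.
  H_1: rank ker ∂_1 − rank ∂_2 = (9 − 4) − 5 = 0, and the invariant factors of ∂_2 are all 1, so H_1 ≅ 0.
  H_2: rank ker ∂_2 − rank ∂_3 = (6 − 5) − 0 = 1, and there is no ∂_3, so H_2 ≅ Z.

(K is a triangulation of the 2-sphere S^2.)

H_0 = Z,  H_1 = 0,  H_2 = Z.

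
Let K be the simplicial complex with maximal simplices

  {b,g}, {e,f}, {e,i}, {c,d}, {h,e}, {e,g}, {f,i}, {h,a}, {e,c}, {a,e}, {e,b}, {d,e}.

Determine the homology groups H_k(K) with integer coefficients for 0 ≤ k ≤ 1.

H_0 ≅ Z,  H_1 ≅ Z^4.

Order the vertices as a < b < c < d < e < f < g < h < i. Listing each simplex with vertices in this order, K has dimension 1 with simplices:

  0-simplices (9): a, b, c, d, e, f, g, h, i
  1-simplices (12): ae, ah, be, bg, cd, ce, de, ef, eg, eh, ei, fi

Hence C_0 ≅ Z^9, C_1 ≅ Z^12.

∂_1: C_1 → C_0 maps an edge to its endpoints' difference, ∂[p,q] = q − p. For instance
  ∂eh = h − e.
The 9×12 boundary matrix has rank 8 and Smith normal form diag(1,1,1,1,1,1,1,1).

Reading off H_k = ker ∂_k / im ∂_{k+1}:

  H_0: rank C_0 − rank ∂_1 = 9 − 8 = 1, and the invariant factors of ∂_1 are all 1, so H_0 ≅ Z.
  H_1: rank ker ∂_1 − rank ∂_2 = (12 − 8) − 0 = 4, and there is no ∂_2, so H_1 ≅ Z^4.

(K is a triangulation of a wedge of 4 circles.)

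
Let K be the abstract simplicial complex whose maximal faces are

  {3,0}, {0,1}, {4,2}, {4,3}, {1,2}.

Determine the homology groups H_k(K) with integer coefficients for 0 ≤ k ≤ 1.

H_0 = Z,  H_1 = Z.

We work with the vertex ordering 0 < 1 < 2 < 3 < 4. The simplices of K, each written with vertices in increasing order, are:

  0-simplices (5): [0], [1], [2], [3], [4]
  1-simplices (5): [0,1], [0,3], [1,2], [2,4], [3,4]

so the chain groups are C_0 ≅ Z^5, C_1 ≅ Z^5.

Boundary ∂_1: C_1 → C_0 sends each edge [p,q] (with p < q) to q − p. For instance
  ∂[1,2] = [2] − [1].
This gives a 5×5 integer matrix of rank 4; reducing to Smith normal form yields diagonal entries (1,1,1,1).

Computing H_k = (kernel of ∂_k) / (image of ∂_{k+1}):

  H_0: rank C_0 − rank ∂_1 = 5 − 4 = 1, and the invariant factors of ∂_1 are all 1, so H_0 = Z.
  H_1: rank ker ∂_1 − rank ∂_2 = (5 − 4) − 0 = 1, and there is no ∂_2, so H_1 = Z.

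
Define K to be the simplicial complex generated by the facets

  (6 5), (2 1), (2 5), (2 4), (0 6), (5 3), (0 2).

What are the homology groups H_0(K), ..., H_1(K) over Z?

H_0 ≅ Z,  H_1 ≅ Z.

We work with the vertex ordering 0 < 1 < 2 < 3 < 4 < 5 < 6. The simplices of K, each written with vertices in increasing order, are:

  0-simplices (7): [0], [1], [2], [3], [4], [5], [6]
  1-simplices (7): [0,2], [0,6], [1,2], [2,4], [2,5], [3,5], [5,6]

giving chain groups C_0 ≅ Z^7, C_1 ≅ Z^7.

Boundary ∂_1: C_1 → C_0 sends each edge [p,q] (with p < q) to q − p.
The resulting 7×7 matrix has rank 6, and its Smith normal form has invariant factors (1,1,1,1,1,1).

Reading off H_k = ker ∂_k / im ∂_{k+1}:

  H_0: rank C_0 − rank ∂_1 = 7 − 6 = 1, and the invariant factors of ∂_1 are all 1, so H_0 ≅ Z.
  H_1: rank ker ∂_1 − rank ∂_2 = (7 − 6) − 0 = 1, and there is no ∂_2, so H_1 ≅ Z.

As a check, the Euler characteristic is 7 − 7 = 0, which agrees with 1 − 1 = 0.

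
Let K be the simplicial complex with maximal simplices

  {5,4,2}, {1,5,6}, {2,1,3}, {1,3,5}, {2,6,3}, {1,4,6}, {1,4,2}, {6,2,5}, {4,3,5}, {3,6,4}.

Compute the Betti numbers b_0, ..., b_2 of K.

We work with the vertex ordering 1 < 2 < 3 < 4 < 5 < 6. The simplices of K, each written with vertices in increasing order, are:

  0-simplices (6): [1], [2], [3], [4], [5], [6]
  1-simplices (15): [1,2], [1,3], [1,4], [1,5], [1,6], [2,3], [2,4], [2,5], [2,6], [3,4], [3,5], [3,6], [4,5], [4,6], [5,6]
  2-simplices (10): [1,2,3], [1,2,4], [1,3,5], [1,4,6], [1,5,6], [2,3,6], [2,4,5], [2,5,6], [3,4,5], [3,4,6]

so the chain groups are C_0 ≅ Z^6, C_1 ≅ Z^15, C_2 ≅ Z^10.

∂_1: C_1 → C_0 maps an edge to its endpoints' difference, ∂[p,q] = q − p.
The 6×15 boundary matrix has rank 5 and Smith normal form diag(1,1,1,1,1).

∂_2: C_2 → C_1 sends each 2-simplex [p,q,r] to [q,r] − [p,r] + [p,q]. For instance
  ∂[1,2,4] = [2,4] − [1,4] + [1,2],
  ∂[2,3,6] = [3,6] − [2,6] + [2,3].
The 15×10 boundary matrix has rank 10 and Smith normal form diag(1,1,1,1,1,1,1,1,1,2).

From H_k ≅ ker(∂_k) / im(∂_{k+1}) we obtain:

  H_0: rank C_0 − rank ∂_1 = 6 − 5 = 1, and the invariant factors of ∂_1 are all 1, so H_0 = Z.
  H_1: rank ker ∂_1 − rank ∂_2 = (15 − 5) − 10 = 0, and ∂_2 has invariant factor 2 > 1, so H_1 = Z_2.
  H_2: rank ker ∂_2 − rank ∂_3 = (10 − 10) − 0 = 0, and there is no ∂_3, so H_2 = 0.

Hence the Betti numbers are b_0 = 1, b_1 = 0, b_2 = 0.

b_0 = 1, b_1 = 0, b_2 = 0.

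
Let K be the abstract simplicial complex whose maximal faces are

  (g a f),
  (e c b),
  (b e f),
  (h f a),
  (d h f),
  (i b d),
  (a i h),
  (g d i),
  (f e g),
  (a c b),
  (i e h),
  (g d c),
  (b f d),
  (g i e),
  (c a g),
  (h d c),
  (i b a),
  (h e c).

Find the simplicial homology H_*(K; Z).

H_0 ≅ Z,  H_1 ≅ Z^2,  H_2 ≅ Z.

We work with the vertex ordering a < b < c < d < e < f < g < h < i. The simplices of K, each written with vertices in increasing order, are:

  0-simplices (9): a, b, c, d, e, f, g, h, i
  1-simplices (27): ab, ac, af, ag, ah, ai, bc, bd, be, bf, bi, cd, ce, cg, ch, df, dg, dh, di, ef, eg, eh, ei, fg, fh, gi, hi
  2-simplices (18): abc, abi, acg, afg, afh, ahi, bce, bdf, bdi, bef, cdg, cdh, ceh, dfh, dgi, efg, egi, ehi

Hence C_0 ≅ Z^9, C_1 ≅ Z^27, C_2 ≅ Z^18.

Boundary ∂_1: C_1 → C_0 is given by ∂[p,q] = [q] − [p]. For instance
  ∂cd = d − c.
The resulting 9×27 matrix has rank 8, and its Smith normal form has invariant factors (1,1,1,1,1,1,1,1).

∂_2: C_2 → C_1 sends each 2-simplex [p,q,r] to [q,r] − [p,r] + [p,q]. For instance
  ∂cdg = dg − cg + cd,
  ∂efg = fg − eg + ef.
This gives a 27×18 integer matrix of rank 17; reducing to Smith normal form yields diagonal entries (1,1,1,1,1,1,1,1,1,1,1,1,1,1,1,1,1).

Computing H_k = (kernel of ∂_k) / (image of ∂_{k+1}):

  H_0: rank C_0 − rank ∂_1 = 9 − 8 = 1, and the invariant factors of ∂_1 are all 1, so H_0 ≅ Z.
  H_1: rank ker ∂_1 − rank ∂_2 = (27 − 8) − 17 = 2, and the invariant factors of ∂_2 are all 1, so H_1 ≅ Z^2.
  H_2: rank ker ∂_2 − rank ∂_3 = (18 − 17) − 0 = 1, and there is no ∂_3, so H_2 ≅ Z.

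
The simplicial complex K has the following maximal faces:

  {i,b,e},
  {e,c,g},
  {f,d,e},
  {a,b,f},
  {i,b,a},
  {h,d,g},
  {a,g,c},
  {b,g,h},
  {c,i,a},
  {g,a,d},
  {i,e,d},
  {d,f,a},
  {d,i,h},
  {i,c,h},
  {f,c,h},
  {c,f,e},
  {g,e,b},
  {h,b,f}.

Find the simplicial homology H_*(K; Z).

Fix the vertex order a < b < c < d < e < f < g < h < i and write every simplex with vertices in increasing order. Then dim K = 2 and the simplices of K are:

  0-simplices (9): a, b, c, d, e, f, g, h, i
  1-simplices (27): ab, ac, ad, af, ag, ai, be, bf, bg, bh, bi, ce, cf, cg, ch, ci, de, df, dg, dh, di, ef, eg, ei, fh, gh, hi
  2-simplices (18): abf, abi, acg, aci, adf, adg, beg, bei, bfh, bgh, cef, ceg, cfh, chi, def, dei, dgh, dhi

so the chain groups are C_0 ≅ Z^9, C_1 ≅ Z^27, C_2 ≅ Z^18.

The boundary map ∂_1: C_1 → C_0 maps an edge to its endpoints' difference, ∂[p,q] = q − p. For instance
  ∂af = f − a.
The 9×27 boundary matrix has rank 8 and Smith normal form diag(1,1,1,1,1,1,1,1).

Boundary ∂_2: C_2 → C_1 maps a triangle to the signed sum of its edges. For instance
  ∂ceg = eg − cg + ce,
  ∂cfh = fh − ch + cf.
This gives a 27×18 integer matrix of rank 17; reducing to Smith normal form yields diagonal entries (1,1,1,1,1,1,1,1,1,1,1,1,1,1,1,1,1).

From H_k ≅ ker(∂_k) / im(∂_{k+1}) we obtain:

  H_0: rank C_0 − rank ∂_1 = 9 − 8 = 1, and the invariant factors of ∂_1 are all 1, so H_0 ≅ Z.
  H_1: rank ker ∂_1 − rank ∂_2 = (27 − 8) − 17 = 2, and the invariant factors of ∂_2 are all 1, so H_1 ≅ Z^2.
  H_2: rank ker ∂_2 − rank ∂_3 = (18 − 17) − 0 = 1, and there is no ∂_3, so H_2 ≅ Z.

(K is a triangulation of the torus T^2.)

H_0 ≅ Z,  H_1 ≅ Z^2,  H_2 ≅ Z.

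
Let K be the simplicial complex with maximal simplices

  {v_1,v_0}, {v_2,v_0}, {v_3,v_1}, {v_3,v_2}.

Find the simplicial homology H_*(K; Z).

Take the total order v_0 < v_1 < v_2 < v_3 on the vertex set. Then K (dimension 1) consists of the simplices:

  0-simplices (4): [v_0], [v_1], [v_2], [v_3]
  1-simplices (4): [v_0,v_1], [v_0,v_2], [v_1,v_3], [v_2,v_3]

Hence C_0 ≅ Z^4, C_1 ≅ Z^4.

The boundary map ∂_1: C_1 → C_0 is given by ∂[p,q] = [q] − [p].
The resulting 4×4 matrix has rank 3, and its Smith normal form has invariant factors (1,1,1).

Now H_k = ker ∂_k / im ∂_{k+1}, so:

  H_0: rank C_0 − rank ∂_1 = 4 − 3 = 1, and the invariant factors of ∂_1 are all 1, so H_0 = Z.
  H_1: rank ker ∂_1 − rank ∂_2 = (4 − 3) − 0 = 1, and there is no ∂_2, so H_1 = Z.

As a check, the Euler characteristic is 4 − 4 = 0, which agrees with 1 − 1 = 0.

H_0 ≅ Z,  H_1 ≅ Z.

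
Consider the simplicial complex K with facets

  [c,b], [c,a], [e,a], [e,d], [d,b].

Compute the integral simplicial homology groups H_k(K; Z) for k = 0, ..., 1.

Fix the vertex order a < b < c < d < e and write every simplex with vertices in increasing order. Then dim K = 1 and the simplices of K are:

  0-simplices (5): a, b, c, d, e
  1-simplices (5): ac, ae, bc, bd, de

giving chain groups C_0 ≅ Z^5, C_1 ≅ Z^5.

∂_1: C_1 → C_0 is given by ∂[p,q] = [q] − [p]. For instance
  ∂bd = d − b.
The 5×5 boundary matrix has rank 4 and Smith normal form diag(1,1,1,1).

Reading off H_k = ker ∂_k / im ∂_{k+1}:

  H_0: rank C_0 − rank ∂_1 = 5 − 4 = 1, and the invariant factors of ∂_1 are all 1, so H_0 ≅ Z.
  H_1: rank ker ∂_1 − rank ∂_2 = (5 − 4) − 0 = 1, and there is no ∂_2, so H_1 ≅ Z.

As a check, the Euler characteristic is 5 − 5 = 0, which agrees with 1 − 1 = 0.

H_0 = Z,  H_1 = Z.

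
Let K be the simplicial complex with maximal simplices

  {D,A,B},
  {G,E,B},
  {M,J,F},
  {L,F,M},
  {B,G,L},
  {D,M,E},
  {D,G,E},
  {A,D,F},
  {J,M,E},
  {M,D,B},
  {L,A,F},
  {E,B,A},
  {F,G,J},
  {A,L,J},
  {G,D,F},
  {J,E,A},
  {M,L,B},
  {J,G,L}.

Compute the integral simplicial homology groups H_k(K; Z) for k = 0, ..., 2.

Take the total order A < B < D < E < F < G < J < L < M on the vertex set. Then K (dimension 2) consists of the simplices:

  0-simplices (9): A, B, D, E, F, G, J, L, M
  1-simplices (27): AB, AD, AE, AF, AJ, AL, BD, BE, BG, BL, BM, DE, DF, DG, DM, EG, EJ, EM, FG, FJ, FL, FM, GJ, GL, JL, JM, LM
  2-simplices (18): ABD, ABE, ADF, AEJ, AFL, AJL, BDM, BEG, BGL, BLM, DEG, DEM, DFG, EJM, FGJ, FJM, FLM, GJL

giving chain groups C_0 ≅ Z^9, C_1 ≅ Z^27, C_2 ≅ Z^18.

∂_1: C_1 → C_0 sends each edge [p,q] (with p < q) to q − p. For instance
  ∂BD = D − B.
The 9×27 boundary matrix has rank 8 and Smith normal form diag(1,1,1,1,1,1,1,1).

The boundary map ∂_2: C_2 → C_1 maps a triangle to the signed sum of its edges. For instance
  ∂BEG = EG − BG + BE,
  ∂ABD = BD − AD + AB.
As a 27×18 matrix over Z this has rank 18, with invariant factors (1,1,1,1,1,1,1,1,1,1,1,1,1,1,1,1,1,2).

Now H_k = ker ∂_k / im ∂_{k+1}, so:

  H_0: rank C_0 − rank ∂_1 = 9 − 8 = 1, and the invariant factors of ∂_1 are all 1, so H_0 = Z.
  H_1: rank ker ∂_1 − rank ∂_2 = (27 − 8) − 18 = 1, and ∂_2 has invariant factor 2 > 1, so H_1 = Z ⊕ Z/2Z.
  H_2: rank ker ∂_2 − rank ∂_3 = (18 − 18) − 0 = 0, and there is no ∂_3, so H_2 = 0.

As a check, the Euler characteristic is 9 − 27 + 18 = 0, which agrees with 1 − 1 + 0 = 0.
(K is a triangulation of the Klein bottle.)

H_0 = Z,  H_1 = Z ⊕ Z/2Z,  H_2 = 0.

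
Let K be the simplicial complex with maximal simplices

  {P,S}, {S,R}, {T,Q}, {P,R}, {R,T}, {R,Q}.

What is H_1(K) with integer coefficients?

H_1 = Z^2.

Order the vertices as P < Q < R < S < T. Listing each simplex with vertices in this order, K has dimension 1 with simplices:

  0-simplices (5): P, Q, R, S, T
  1-simplices (6): PR, PS, QR, QT, RS, RT

giving chain groups C_0 ≅ Z^5, C_1 ≅ Z^6.

The boundary map ∂_1: C_1 → C_0 is given by ∂[p,q] = [q] − [p]. For instance
  ∂QR = R − Q.
The 5×6 boundary matrix has rank 4 and Smith normal form diag(1,1,1,1).

Now H_k = ker ∂_k / im ∂_{k+1}, so:

  H_1: rank ker ∂_1 − rank ∂_2 = (6 − 4) − 0 = 2, and there is no ∂_2, so H_1 ≅ Z^2.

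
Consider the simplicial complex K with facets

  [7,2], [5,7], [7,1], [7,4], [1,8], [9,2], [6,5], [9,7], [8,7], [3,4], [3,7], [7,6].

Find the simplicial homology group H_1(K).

H_1 ≅ Z^4.

Take the total order 1 < 2 < 3 < 4 < 5 < 6 < 7 < 8 < 9 on the vertex set. Then K (dimension 1) consists of the simplices:

  0-simplices (9): [1], [2], [3], [4], [5], [6], [7], [8], [9]
  1-simplices (12): [1,7], [1,8], [2,7], [2,9], [3,4], [3,7], [4,7], [5,6], [5,7], [6,7], [7,8], [7,9]

Hence C_0 ≅ Z^9, C_1 ≅ Z^12.

Boundary ∂_1: C_1 → C_0 sends each edge [p,q] (with p < q) to q − p. For instance
  ∂[6,7] = [7] − [6].
This gives a 9×12 integer matrix of rank 8; reducing to Smith normal form yields diagonal entries (1,1,1,1,1,1,1,1).

Reading off H_k = ker ∂_k / im ∂_{k+1}:

  H_1: rank ker ∂_1 − rank ∂_2 = (12 − 8) − 0 = 4, and there is no ∂_2, so H_1 = Z^4.

(K is a triangulation of a wedge of 4 circles.)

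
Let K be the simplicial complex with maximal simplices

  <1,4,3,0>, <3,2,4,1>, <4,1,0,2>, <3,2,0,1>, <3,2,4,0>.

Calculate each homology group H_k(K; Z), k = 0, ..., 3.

H_0 ≅ Z,  H_1 = 0,  H_2 = 0,  H_3 ≅ Z.

K has 5 vertices, 10 edges, 10 triangles, 5 3-simplices.
rank ∂_0 = 0, rank ∂_1 = 4 ⇒ b_0 = 5 − 0 − 4 = 1; all invariant factors of ∂_1 are 1 so no torsion. So H_0 ≅ Z.
rank ∂_1 = 4, rank ∂_2 = 6 ⇒ b_1 = 10 − 4 − 6 = 0; all invariant factors of ∂_2 are 1 so no torsion. So H_1 ≅ 0.
rank ∂_2 = 6, rank ∂_3 = 4 ⇒ b_2 = 10 − 6 − 4 = 0; all invariant factors of ∂_3 are 1 so no torsion. So H_2 ≅ 0.
rank ∂_3 = 4, rank ∂_4 = 0 ⇒ b_3 = 5 − 4 − 0 = 1. So H_3 ≅ Z.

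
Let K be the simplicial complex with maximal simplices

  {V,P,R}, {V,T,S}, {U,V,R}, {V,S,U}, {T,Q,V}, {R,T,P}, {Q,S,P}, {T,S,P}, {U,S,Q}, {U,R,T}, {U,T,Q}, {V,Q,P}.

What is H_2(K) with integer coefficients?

We work with the vertex ordering P < Q < R < S < T < U < V. The simplices of K, each written with vertices in increasing order, are:

  0-simplices (7): P, Q, R, S, T, U, V
  1-simplices (18): PQ, PR, PS, PT, PV, QS, QT, QU, QV, RT, RU, RV, ST, SU, SV, TU, TV, UV
  2-simplices (12): PQS, PQV, PRT, PRV, PST, QSU, QTU, QTV, RTU, RUV, STV, SUV

Hence C_0 ≅ Z^7, C_1 ≅ Z^18, C_2 ≅ Z^12.

The boundary map ∂_1: C_1 → C_0 sends each edge [p,q] (with p < q) to q − p. For instance
  ∂PT = T − P.
This gives a 7×18 integer matrix of rank 6; reducing to Smith normal form yields diagonal entries (1,1,1,1,1,1).

∂_2: C_2 → C_1 maps a triangle to the signed sum of its edges. For instance
  ∂RTU = TU − RU + RT,
  ∂PQV = QV − PV + PQ.
The resulting 18×12 matrix has rank 12, and its Smith normal form has invariant factors (1,1,1,1,1,1,1,1,1,1,1,2).

Computing H_k = (kernel of ∂_k) / (image of ∂_{k+1}):

  H_2: rank ker ∂_2 − rank ∂_3 = (12 − 12) − 0 = 0, and there is no ∂_3, so H_2 = 0.

(K is a triangulation of the real projective plane RP^2.)

H_2 ≅ 0.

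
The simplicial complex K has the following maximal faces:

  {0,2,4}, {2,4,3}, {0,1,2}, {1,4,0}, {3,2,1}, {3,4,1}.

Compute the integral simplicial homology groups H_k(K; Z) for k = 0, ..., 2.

H_0 = Z,  H_1 = 0,  H_2 = Z.

Fix the vertex order 0 < 1 < 2 < 3 < 4 and write every simplex with vertices in increasing order. Then dim K = 2 and the simplices of K are:

  0-simplices (5): [0], [1], [2], [3], [4]
  1-simplices (9): [0,1], [0,2], [0,4], [1,2], [1,3], [1,4], [2,3], [2,4], [3,4]
  2-simplices (6): [0,1,2], [0,1,4], [0,2,4], [1,2,3], [1,3,4], [2,3,4]

so the chain groups are C_0 ≅ Z^5, C_1 ≅ Z^9, C_2 ≅ Z^6.

Boundary ∂_1: C_1 → C_0 sends each edge [p,q] (with p < q) to q − p. For instance
  ∂[1,2] = [2] − [1].
As a 5×9 matrix over Z this has rank 4, with invariant factors (1,1,1,1).

∂_2: C_2 → C_1 acts by ∂[p,q,r] = [q,r] − [p,r] + [p,q]. For instance
  ∂[0,1,2] = [1,2] − [0,2] + [0,1],
  ∂[1,3,4] = [3,4] − [1,4] + [1,3].
This gives a 9×6 integer matrix of rank 5; reducing to Smith normal form yields diagonal entries (1,1,1,1,1).

Computing H_k = (kernel of ∂_k) / (image of ∂_{k+1}):

  H_0: rank C_0 − rank ∂_1 = 5 − 4 = 1, and the invariant factors of ∂_1 are all 1, so H_0 = Z.
  H_1: rank ker ∂_1 − rank ∂_2 = (9 − 4) − 5 = 0, and the invariant factors of ∂_2 are all 1, so H_1 = 0.
  H_2: rank ker ∂_2 − rank ∂_3 = (6 − 5) − 0 = 1, and there is no ∂_3, so H_2 = Z.

As a check, the Euler characteristic is 5 − 9 + 6 = 2, which agrees with 1 − 0 + 1 = 2.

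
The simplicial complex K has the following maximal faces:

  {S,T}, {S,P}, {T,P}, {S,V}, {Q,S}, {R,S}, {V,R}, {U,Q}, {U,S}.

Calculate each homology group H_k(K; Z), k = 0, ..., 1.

H_0 ≅ Z,  H_1 ≅ Z^3.

Fix the vertex order P < Q < R < S < T < U < V and write every simplex with vertices in increasing order. Then dim K = 1 and the simplices of K are:

  0-simplices (7): P, Q, R, S, T, U, V
  1-simplices (9): PS, PT, QS, QU, RS, RV, ST, SU, SV

so the chain groups are C_0 ≅ Z^7, C_1 ≅ Z^9.

Boundary ∂_1: C_1 → C_0 maps an edge to its endpoints' difference, ∂[p,q] = q − p.
The resulting 7×9 matrix has rank 6, and its Smith normal form has invariant factors (1,1,1,1,1,1).

Computing H_k = (kernel of ∂_k) / (image of ∂_{k+1}):

  H_0: rank C_0 − rank ∂_1 = 7 − 6 = 1, and the invariant factors of ∂_1 are all 1, so H_0 = Z.
  H_1: rank ker ∂_1 − rank ∂_2 = (9 − 6) − 0 = 3, and there is no ∂_2, so H_1 = Z^3.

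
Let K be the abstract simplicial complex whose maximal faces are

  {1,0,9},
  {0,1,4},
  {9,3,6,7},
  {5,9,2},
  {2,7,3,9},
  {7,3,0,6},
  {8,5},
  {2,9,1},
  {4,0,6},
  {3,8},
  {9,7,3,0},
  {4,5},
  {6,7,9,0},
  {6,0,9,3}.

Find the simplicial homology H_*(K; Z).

Fix the vertex order 0 < 1 < 2 < 3 < 4 < 5 < 6 < 7 < 8 < 9 and write every simplex with vertices in increasing order. Then dim K = 3 and the simplices of K are:

  0-simplices (10): [0], [1], [2], [3], [4], [5], [6], [7], [8], [9]
  1-simplices (24): (24 of them)
  2-simplices (18): [0,1,4], [0,1,9], [0,3,6], [0,3,7], [0,3,9], [0,4,6], [0,6,7], [0,6,9], [0,7,9], [1,2,9], [2,3,7], [2,3,9], [2,5,9], [2,7,9], [3,6,7], [3,6,9], [3,7,9], [6,7,9]
  3-simplices (6): [0,3,6,7], [0,3,6,9], [0,3,7,9], [0,6,7,9], [2,3,7,9], [3,6,7,9]

Hence C_0 ≅ Z^10, C_1 ≅ Z^24, C_2 ≅ Z^18, C_3 ≅ Z^6.

The boundary map ∂_1: C_1 → C_0 is given by ∂[p,q] = [q] − [p].
As a 10×24 matrix over Z this has rank 9, with invariant factors (1,1,1,1,1,1,1,1,1).

The boundary map ∂_2: C_2 → C_1 acts by ∂[p,q,r] = [q,r] − [p,r] + [p,q]. For instance
  ∂[6,7,9] = [7,9] − [6,9] + [6,7],
  ∂[0,6,7] = [6,7] − [0,7] + [0,6].
As a 24×18 matrix over Z this has rank 13, with invariant factors (1,1,1,1,1,1,1,1,1,1,1,1,1).

Boundary ∂_3: C_3 → C_2 sends each 3-simplex σ to the alternating sum Σ_i (−1)^i (σ with its i-th vertex removed). For instance
  ∂[0,3,7,9] = [3,7,9] − [0,7,9] + [0,3,9] − [0,3,7],
  ∂[0,3,6,9] = [3,6,9] − [0,6,9] + [0,3,9] − [0,3,6].
As a 18×6 matrix over Z this has rank 5, with invariant factors (1,1,1,1,1).

From H_k ≅ ker(∂_k) / im(∂_{k+1}) we obtain:

  H_0: rank C_0 − rank ∂_1 = 10 − 9 = 1, and the invariant factors of ∂_1 are all 1, so H_0 = Z.
  H_1: rank ker ∂_1 − rank ∂_2 = (24 − 9) − 13 = 2, and the invariant factors of ∂_2 are all 1, so H_1 = Z^2.
  H_2: rank ker ∂_2 − rank ∂_3 = (18 − 13) − 5 = 0, and the invariant factors of ∂_3 are all 1, so H_2 = 0.
  H_3: rank ker ∂_3 − rank ∂_4 = (6 − 5) − 0 = 1, and there is no ∂_4, so H_3 = Z.

H_0 ≅ Z,  H_1 ≅ Z^2,  H_2 = 0,  H_3 ≅ Z.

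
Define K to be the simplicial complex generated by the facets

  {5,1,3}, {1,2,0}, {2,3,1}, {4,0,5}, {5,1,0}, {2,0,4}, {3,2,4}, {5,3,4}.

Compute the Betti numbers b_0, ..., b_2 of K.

Order the vertices as 0 < 1 < 2 < 3 < 4 < 5. Listing each simplex with vertices in this order, K has dimension 2 with simplices:

  0-simplices (6): [0], [1], [2], [3], [4], [5]
  1-simplices (12): [0,1], [0,2], [0,4], [0,5], [1,2], [1,3], [1,5], [2,3], [2,4], [3,4], [3,5], [4,5]
  2-simplices (8): [0,1,2], [0,1,5], [0,2,4], [0,4,5], [1,2,3], [1,3,5], [2,3,4], [3,4,5]

so the chain groups are C_0 ≅ Z^6, C_1 ≅ Z^12, C_2 ≅ Z^8.

The boundary map ∂_1: C_1 → C_0 is given by ∂[p,q] = [q] − [p].
The resulting 6×12 matrix has rank 5, and its Smith normal form has invariant factors (1,1,1,1,1).

∂_2: C_2 → C_1 sends each 2-simplex [p,q,r] to [q,r] − [p,r] + [p,q]. For instance
  ∂[0,1,2] = [1,2] − [0,2] + [0,1],
  ∂[0,4,5] = [4,5] − [0,5] + [0,4].
The resulting 12×8 matrix has rank 7, and its Smith normal form has invariant factors (1,1,1,1,1,1,1).

Reading off H_k = ker ∂_k / im ∂_{k+1}:

  H_0: rank C_0 − rank ∂_1 = 6 − 5 = 1, and the invariant factors of ∂_1 are all 1, so H_0 ≅ Z.
  H_1: rank ker ∂_1 − rank ∂_2 = (12 − 5) − 7 = 0, and the invariant factors of ∂_2 are all 1, so H_1 ≅ 0.
  H_2: rank ker ∂_2 − rank ∂_3 = (8 − 7) − 0 = 1, and there is no ∂_3, so H_2 ≅ Z.

As a check, the Euler characteristic is 6 − 12 + 8 = 2, which agrees with 1 − 0 + 1 = 2.

Hence the Betti numbers are b_0 = 1, b_1 = 0, b_2 = 1.

b_0 = 1, b_1 = 0, b_2 = 1.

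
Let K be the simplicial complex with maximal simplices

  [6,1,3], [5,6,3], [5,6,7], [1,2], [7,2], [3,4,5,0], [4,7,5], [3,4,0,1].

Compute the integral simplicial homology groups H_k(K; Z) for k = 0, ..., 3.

H_0 = Z,  H_1 = Z,  H_2 = 0,  H_3 = 0.

We work with the vertex ordering 0 < 1 < 2 < 3 < 4 < 5 < 6 < 7. The simplices of K, each written with vertices in increasing order, are:

  0-simplices (8): [0], [1], [2], [3], [4], [5], [6], [7]
  1-simplices (17): [0,1], [0,3], [0,4], [0,5], [1,2], [1,3], [1,4], [1,6], [2,7], [3,4], [3,5], [3,6], [4,5], [4,7], [5,6], [5,7], [6,7]
  2-simplices (11): [0,1,3], [0,1,4], [0,3,4], [0,3,5], [0,4,5], [1,3,4], [1,3,6], [3,4,5], [3,5,6], [4,5,7], [5,6,7]
  3-simplices (2): [0,1,3,4], [0,3,4,5]

so the chain groups are C_0 ≅ Z^8, C_1 ≅ Z^17, C_2 ≅ Z^11, C_3 ≅ Z^2.

The boundary map ∂_1: C_1 → C_0 maps an edge to its endpoints' difference, ∂[p,q] = q − p. For instance
  ∂[2,7] = [7] − [2].
The 8×17 boundary matrix has rank 7 and Smith normal form diag(1,1,1,1,1,1,1).

The boundary map ∂_2: C_2 → C_1 maps a triangle to the signed sum of its edges. For instance
  ∂[0,1,3] = [1,3] − [0,3] + [0,1],
  ∂[0,4,5] = [4,5] − [0,5] + [0,4].
The resulting 17×11 matrix has rank 9, and its Smith normal form has invariant factors (1,1,1,1,1,1,1,1,1).

The boundary map ∂_3: C_3 → C_2 sends each 3-simplex σ to the alternating sum Σ_i (−1)^i (σ with its i-th vertex removed). For instance
  ∂[0,1,3,4] = [1,3,4] − [0,3,4] + [0,1,4] − [0,1,3],
  ∂[0,3,4,5] = [3,4,5] − [0,4,5] + [0,3,5] − [0,3,4].
As a 11×2 matrix over Z this has rank 2, with invariant factors (1,1).

From H_k ≅ ker(∂_k) / im(∂_{k+1}) we obtain:

  H_0: rank C_0 − rank ∂_1 = 8 − 7 = 1, and the invariant factors of ∂_1 are all 1, so H_0 ≅ Z.
  H_1: rank ker ∂_1 − rank ∂_2 = (17 − 7) − 9 = 1, and the invariant factors of ∂_2 are all 1, so H_1 ≅ Z.
  H_2: rank ker ∂_2 − rank ∂_3 = (11 − 9) − 2 = 0, and the invariant factors of ∂_3 are all 1, so H_2 ≅ 0.
  H_3: rank ker ∂_3 − rank ∂_4 = (2 − 2) − 0 = 0, and there is no ∂_4, so H_3 ≅ 0.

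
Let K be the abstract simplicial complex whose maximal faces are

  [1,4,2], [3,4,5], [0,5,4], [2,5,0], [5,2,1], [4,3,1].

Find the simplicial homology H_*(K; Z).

H_0 = Z,  H_1 = Z,  H_2 = 0.

Take the total order 0 < 1 < 2 < 3 < 4 < 5 on the vertex set. Then K (dimension 2) consists of the simplices:

  0-simplices (6): [0], [1], [2], [3], [4], [5]
  1-simplices (12): [0,2], [0,4], [0,5], [1,2], [1,3], [1,4], [1,5], [2,4], [2,5], [3,4], [3,5], [4,5]
  2-simplices (6): [0,2,5], [0,4,5], [1,2,4], [1,2,5], [1,3,4], [3,4,5]

giving chain groups C_0 ≅ Z^6, C_1 ≅ Z^12, C_2 ≅ Z^6.

∂_1: C_1 → C_0 maps an edge to its endpoints' difference, ∂[p,q] = q − p.
The 6×12 boundary matrix has rank 5 and Smith normal form diag(1,1,1,1,1).

Boundary ∂_2: C_2 → C_1 maps a triangle to the signed sum of its edges. For instance
  ∂[3,4,5] = [4,5] − [3,5] + [3,4],
  ∂[1,3,4] = [3,4] − [1,4] + [1,3].
As a 12×6 matrix over Z this has rank 6, with invariant factors (1,1,1,1,1,1).

Computing H_k = (kernel of ∂_k) / (image of ∂_{k+1}):

  H_0: rank C_0 − rank ∂_1 = 6 − 5 = 1, and the invariant factors of ∂_1 are all 1, so H_0 = Z.
  H_1: rank ker ∂_1 − rank ∂_2 = (12 − 5) − 6 = 1, and the invariant factors of ∂_2 are all 1, so H_1 = Z.
  H_2: rank ker ∂_2 − rank ∂_3 = (6 − 6) − 0 = 0, and there is no ∂_3, so H_2 = 0.

As a check, the Euler characteristic is 6 − 12 + 6 = 0, which agrees with 1 − 1 + 0 = 0.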